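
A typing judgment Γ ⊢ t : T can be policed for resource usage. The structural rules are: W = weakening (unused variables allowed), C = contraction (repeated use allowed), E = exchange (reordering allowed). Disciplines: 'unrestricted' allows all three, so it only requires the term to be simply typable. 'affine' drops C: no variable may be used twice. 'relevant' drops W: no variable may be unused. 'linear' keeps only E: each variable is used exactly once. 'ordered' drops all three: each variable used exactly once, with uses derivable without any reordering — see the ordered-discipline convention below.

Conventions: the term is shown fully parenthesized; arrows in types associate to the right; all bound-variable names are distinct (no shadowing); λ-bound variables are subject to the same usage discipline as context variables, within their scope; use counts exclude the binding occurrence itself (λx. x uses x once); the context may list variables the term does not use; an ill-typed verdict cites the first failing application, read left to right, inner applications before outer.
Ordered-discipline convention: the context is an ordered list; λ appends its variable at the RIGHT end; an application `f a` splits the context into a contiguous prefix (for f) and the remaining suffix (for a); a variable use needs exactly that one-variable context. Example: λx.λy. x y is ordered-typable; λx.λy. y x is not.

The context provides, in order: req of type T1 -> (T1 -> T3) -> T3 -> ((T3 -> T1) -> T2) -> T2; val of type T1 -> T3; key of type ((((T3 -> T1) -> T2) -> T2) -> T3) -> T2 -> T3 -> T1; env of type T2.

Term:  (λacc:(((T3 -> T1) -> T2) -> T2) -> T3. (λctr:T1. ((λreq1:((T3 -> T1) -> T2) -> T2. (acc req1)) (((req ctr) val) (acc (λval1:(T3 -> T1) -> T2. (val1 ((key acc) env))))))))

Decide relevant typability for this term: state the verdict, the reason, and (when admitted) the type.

yes — req, val, key, env, acc, ctr, req1, val1: all used, weakening unneeded; term : ((((T3 -> T1) -> T2) -> T2) -> T3) -> T1 -> T3
usage: req=1, val=1, key=1, env=1, acc (bound)=3, ctr (bound)=1, req1 (bound)=1, val1 (bound)=1
uses in reading order: acc, req1, req, ctr, val, acc, val1, key, acc, env
typing: the term checks, with type ((((T3 -> T1) -> T2) -> T2) -> T3) -> T1 -> T3
per-discipline verdicts: ordered ✗; linear ✗; affine ✗; relevant ✓; unrestricted ✓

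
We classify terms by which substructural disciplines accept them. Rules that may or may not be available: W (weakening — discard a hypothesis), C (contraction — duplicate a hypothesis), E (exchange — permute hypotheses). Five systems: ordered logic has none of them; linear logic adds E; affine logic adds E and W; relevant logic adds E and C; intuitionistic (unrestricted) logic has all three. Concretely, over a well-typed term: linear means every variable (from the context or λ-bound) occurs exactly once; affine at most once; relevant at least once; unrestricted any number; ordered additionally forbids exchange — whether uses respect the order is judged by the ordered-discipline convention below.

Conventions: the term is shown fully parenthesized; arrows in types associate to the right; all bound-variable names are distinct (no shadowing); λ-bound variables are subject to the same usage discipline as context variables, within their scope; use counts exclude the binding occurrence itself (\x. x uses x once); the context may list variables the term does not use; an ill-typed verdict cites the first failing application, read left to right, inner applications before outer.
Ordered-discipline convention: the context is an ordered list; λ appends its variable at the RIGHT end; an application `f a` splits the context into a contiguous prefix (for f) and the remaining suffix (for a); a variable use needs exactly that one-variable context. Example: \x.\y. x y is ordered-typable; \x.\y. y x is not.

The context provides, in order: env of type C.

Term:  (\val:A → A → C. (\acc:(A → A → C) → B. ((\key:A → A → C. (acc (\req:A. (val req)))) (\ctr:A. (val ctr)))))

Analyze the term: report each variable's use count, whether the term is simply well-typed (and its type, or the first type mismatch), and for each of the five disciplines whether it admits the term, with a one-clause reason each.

use counts: env: 0; val (λ-bound): 2; acc (λ-bound): 1; key (λ-bound): 0; req (λ-bound): 1; ctr (λ-bound): 1
uses in reading order: acc, val, req, val, ctr
typing: ✓ — (A → A → C) → ((A → A → C) → B) → B
ordered: ✗ — needs contraction — val ×2; unused: env, key — weakening required
linear: ✗ — needs contraction — val ×2; unused: env, key — weakening required
affine: ✗ — needs contraction — val ×2
relevant: ✗ — unused: env, key — weakening required
unrestricted: ✓ — type-checks ((A → A → C) → ((A → A → C) → B) → B) and nothing is barred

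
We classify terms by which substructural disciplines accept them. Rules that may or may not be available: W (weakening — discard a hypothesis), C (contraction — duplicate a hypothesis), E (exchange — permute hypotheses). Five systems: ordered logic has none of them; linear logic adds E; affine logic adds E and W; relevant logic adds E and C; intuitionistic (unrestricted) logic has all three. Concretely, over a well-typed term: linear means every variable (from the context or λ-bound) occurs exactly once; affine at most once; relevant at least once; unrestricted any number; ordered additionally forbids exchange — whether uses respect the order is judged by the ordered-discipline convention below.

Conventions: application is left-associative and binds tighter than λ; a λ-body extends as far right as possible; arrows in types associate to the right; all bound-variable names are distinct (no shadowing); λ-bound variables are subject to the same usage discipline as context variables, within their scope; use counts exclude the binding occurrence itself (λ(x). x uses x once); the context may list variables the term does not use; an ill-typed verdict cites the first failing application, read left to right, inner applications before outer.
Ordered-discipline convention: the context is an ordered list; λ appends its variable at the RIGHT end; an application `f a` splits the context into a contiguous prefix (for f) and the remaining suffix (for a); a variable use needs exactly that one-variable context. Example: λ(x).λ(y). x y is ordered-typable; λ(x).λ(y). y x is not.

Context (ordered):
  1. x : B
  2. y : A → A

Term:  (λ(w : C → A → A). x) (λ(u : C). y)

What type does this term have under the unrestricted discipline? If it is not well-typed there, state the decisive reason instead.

term : B
usage: x=1; y=1; w (λ-bound)=0; u (λ-bound)=0
left-to-right use order: x, y
typing: well-typed at B
across the five disciplines: ordered ✗, linear ✗, affine ✓, relevant ✗, unrestricted ✓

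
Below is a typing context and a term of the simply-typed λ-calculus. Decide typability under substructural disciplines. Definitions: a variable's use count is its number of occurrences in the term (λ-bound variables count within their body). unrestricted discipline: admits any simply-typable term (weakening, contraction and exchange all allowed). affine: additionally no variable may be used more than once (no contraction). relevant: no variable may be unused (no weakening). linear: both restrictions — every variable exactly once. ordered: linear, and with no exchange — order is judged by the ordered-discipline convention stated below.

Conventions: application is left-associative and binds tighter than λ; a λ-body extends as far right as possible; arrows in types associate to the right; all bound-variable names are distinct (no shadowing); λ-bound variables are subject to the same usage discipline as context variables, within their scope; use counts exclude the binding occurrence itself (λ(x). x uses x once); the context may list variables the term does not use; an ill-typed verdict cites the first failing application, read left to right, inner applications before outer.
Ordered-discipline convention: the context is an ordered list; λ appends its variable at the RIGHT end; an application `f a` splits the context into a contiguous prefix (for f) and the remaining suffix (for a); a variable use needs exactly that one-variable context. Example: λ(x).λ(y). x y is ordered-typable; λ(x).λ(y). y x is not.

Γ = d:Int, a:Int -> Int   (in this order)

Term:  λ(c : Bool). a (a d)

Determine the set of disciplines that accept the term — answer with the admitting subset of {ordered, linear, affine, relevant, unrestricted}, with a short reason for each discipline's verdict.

accepted by: unrestricted
use counts: d: 1; a: 2; c (bound): 0
left-to-right use order: a, a, d
typing: ✓ — Bool -> Int
ordered: ✗, needs contraction — a ×2; c never used (weakening)
linear: ✗, needs contraction — a ×2; c never used (weakening)
affine: ✗, needs contraction — a ×2
relevant: ✗, c never used (weakening)
unrestricted: ✓, type-checks (Bool -> Int) and nothing is barred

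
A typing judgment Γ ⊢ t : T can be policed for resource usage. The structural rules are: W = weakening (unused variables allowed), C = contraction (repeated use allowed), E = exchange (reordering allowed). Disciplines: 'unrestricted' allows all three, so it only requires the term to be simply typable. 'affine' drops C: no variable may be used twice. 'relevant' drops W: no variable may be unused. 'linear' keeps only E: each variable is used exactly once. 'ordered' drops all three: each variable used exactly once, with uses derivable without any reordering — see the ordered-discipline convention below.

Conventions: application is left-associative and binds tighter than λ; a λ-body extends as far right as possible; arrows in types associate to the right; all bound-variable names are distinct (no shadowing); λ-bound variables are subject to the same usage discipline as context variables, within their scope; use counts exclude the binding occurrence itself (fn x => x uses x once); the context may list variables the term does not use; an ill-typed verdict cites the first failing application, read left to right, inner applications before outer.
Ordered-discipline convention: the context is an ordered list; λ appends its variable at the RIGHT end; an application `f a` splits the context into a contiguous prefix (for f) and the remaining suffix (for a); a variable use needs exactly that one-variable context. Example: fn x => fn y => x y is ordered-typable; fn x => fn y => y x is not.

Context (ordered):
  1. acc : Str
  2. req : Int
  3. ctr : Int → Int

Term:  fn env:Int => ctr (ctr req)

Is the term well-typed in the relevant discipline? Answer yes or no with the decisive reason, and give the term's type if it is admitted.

no — unused: acc, env — weakening required
usage: acc ×0, req ×1, ctr ×2, env [bound] ×0
order of uses: ctr, ctr, req
typing: the term checks, with type Int → Int
across the five disciplines: ordered ✗; linear ✗; affine ✗; relevant ✗; unrestricted ✓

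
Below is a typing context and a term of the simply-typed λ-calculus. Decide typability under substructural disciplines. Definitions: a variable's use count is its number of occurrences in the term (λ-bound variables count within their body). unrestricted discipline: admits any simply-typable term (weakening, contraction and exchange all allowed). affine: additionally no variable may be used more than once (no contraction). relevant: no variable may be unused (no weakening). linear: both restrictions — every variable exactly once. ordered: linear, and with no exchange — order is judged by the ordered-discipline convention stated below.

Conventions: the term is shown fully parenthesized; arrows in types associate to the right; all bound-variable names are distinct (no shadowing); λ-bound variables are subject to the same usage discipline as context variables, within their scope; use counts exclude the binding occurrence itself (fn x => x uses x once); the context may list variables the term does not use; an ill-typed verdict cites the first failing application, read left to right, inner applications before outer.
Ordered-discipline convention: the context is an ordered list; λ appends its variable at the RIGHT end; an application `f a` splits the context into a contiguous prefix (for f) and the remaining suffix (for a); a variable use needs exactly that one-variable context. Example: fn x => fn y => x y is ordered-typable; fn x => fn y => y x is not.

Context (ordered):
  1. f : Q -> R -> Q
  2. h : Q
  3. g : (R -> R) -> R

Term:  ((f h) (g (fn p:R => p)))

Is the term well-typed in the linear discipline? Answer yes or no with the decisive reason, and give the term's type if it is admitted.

yes — f, h, g, p: one use apiece; term : Q
use counts: f ×1; h ×1; g ×1; p (bound) ×1
left-to-right use order: f, h, g, p
typing: well-typed at Q
all disciplines: ordered ✓; linear ✓; affine ✓; relevant ✓; unrestricted ✓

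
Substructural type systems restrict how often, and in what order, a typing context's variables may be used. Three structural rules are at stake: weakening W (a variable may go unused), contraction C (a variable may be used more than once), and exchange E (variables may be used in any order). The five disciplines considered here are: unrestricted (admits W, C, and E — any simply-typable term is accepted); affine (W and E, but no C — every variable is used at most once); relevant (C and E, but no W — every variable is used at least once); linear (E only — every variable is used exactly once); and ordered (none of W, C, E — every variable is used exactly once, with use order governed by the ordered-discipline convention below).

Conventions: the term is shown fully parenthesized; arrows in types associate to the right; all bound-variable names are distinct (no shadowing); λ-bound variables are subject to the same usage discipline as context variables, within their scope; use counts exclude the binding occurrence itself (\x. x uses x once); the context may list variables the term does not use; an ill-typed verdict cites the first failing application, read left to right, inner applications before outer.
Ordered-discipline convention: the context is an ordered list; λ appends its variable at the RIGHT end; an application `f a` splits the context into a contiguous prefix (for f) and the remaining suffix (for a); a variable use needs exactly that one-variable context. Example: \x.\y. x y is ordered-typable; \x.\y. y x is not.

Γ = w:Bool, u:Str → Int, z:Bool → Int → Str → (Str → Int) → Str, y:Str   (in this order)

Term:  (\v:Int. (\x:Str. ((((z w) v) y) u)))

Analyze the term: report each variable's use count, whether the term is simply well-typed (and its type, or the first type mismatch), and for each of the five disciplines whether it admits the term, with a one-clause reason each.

usage: w: 1×, u: 1×, z: 1×, y: 1×, v [bound]: 1×, x [bound]: 0×
uses in reading order: z, w, v, y, u
typing: ✓ — Int → Str → Str
ordered ✗ (x never used (weakening))
linear ✗ (x never used (weakening))
affine ✓ (at most one use each (w, u, z, y, v, x))
relevant ✗ (x never used (weakening))
unrestricted ✓ (type-checks (Int → Str → Str) and nothing is barred)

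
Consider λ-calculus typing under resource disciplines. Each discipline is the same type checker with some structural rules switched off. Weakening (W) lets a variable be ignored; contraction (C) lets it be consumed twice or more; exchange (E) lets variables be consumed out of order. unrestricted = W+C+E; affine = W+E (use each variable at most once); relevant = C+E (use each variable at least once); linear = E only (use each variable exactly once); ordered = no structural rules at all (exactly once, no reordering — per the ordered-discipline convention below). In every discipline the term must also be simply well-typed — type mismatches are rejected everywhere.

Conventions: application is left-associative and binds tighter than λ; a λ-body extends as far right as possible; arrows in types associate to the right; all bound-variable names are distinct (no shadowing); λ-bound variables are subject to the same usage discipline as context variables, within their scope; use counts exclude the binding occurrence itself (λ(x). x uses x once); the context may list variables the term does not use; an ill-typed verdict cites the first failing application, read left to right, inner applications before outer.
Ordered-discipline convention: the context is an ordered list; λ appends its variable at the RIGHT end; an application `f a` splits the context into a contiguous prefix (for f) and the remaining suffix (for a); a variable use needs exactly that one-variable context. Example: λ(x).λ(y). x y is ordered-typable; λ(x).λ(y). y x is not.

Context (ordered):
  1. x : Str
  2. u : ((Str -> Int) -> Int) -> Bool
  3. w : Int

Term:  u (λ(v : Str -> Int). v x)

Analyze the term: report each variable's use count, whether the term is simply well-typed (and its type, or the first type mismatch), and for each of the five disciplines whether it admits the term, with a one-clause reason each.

use counts: x=1, u=1, w=0, v [bound]=1
uses in reading order: u, v, x
typing: ✓ — Bool
ordered ✗ (w left unused)
linear ✗ (w left unused)
affine ✓ (at most one use each (x, u, w, v))
relevant ✗ (w left unused)
unrestricted ✓ (type-checks (Bool) and nothing is barred)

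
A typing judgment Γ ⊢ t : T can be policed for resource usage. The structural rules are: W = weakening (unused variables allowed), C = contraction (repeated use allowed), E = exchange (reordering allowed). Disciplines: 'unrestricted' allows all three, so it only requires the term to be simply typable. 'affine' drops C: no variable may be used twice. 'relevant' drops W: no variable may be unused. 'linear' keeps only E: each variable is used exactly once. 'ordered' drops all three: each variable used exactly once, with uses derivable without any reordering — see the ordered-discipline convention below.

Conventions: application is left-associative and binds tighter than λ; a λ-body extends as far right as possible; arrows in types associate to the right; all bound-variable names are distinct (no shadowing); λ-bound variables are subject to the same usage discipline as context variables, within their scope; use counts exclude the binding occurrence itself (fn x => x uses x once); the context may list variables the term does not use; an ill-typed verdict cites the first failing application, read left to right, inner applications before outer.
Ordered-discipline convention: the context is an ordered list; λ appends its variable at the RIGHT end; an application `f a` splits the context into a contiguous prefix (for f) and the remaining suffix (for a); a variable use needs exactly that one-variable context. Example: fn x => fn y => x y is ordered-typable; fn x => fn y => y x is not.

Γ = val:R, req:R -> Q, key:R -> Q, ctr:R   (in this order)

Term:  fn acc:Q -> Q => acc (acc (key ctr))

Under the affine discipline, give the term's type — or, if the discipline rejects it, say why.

not well-typed under affine — uses contraction: acc ×2
counts: val: 0×, req: 0×, key: 1×, ctr: 1×, acc (λ-bound): 2×
order of uses: acc, acc, key, ctr
typing: ✓ — (Q -> Q) -> Q
across the five disciplines: ordered ✗ · linear ✗ · affine ✗ · relevant ✗ · unrestricted ✓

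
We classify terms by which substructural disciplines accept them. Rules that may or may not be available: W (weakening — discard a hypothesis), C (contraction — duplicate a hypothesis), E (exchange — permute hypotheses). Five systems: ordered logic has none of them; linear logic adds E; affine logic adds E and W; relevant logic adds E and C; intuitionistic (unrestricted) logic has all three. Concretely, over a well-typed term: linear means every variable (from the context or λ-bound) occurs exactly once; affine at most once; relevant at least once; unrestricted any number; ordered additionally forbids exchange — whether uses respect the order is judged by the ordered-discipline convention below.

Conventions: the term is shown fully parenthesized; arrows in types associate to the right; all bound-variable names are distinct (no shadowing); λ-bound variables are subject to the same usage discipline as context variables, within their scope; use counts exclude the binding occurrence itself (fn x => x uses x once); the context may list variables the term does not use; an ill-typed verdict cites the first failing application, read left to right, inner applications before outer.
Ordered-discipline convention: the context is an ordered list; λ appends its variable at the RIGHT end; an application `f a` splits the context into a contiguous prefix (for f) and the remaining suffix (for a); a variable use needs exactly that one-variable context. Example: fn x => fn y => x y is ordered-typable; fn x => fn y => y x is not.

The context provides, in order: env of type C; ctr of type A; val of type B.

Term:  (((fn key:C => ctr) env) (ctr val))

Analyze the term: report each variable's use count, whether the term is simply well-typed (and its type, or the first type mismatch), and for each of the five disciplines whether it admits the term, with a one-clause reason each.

use counts: env ×1; ctr ×2; val ×1; key [bound] ×0
order of uses: ctr, env, ctr, val
typing: ill-typed: non-function type A applied to an argument
ordered ✗ (the type mismatch rejects it)
linear ✗ (not simply typable)
affine ✗ (fails simple typing)
relevant ✗ (a type mismatch blocks all five)
unrestricted ✗ (the type mismatch rejects it)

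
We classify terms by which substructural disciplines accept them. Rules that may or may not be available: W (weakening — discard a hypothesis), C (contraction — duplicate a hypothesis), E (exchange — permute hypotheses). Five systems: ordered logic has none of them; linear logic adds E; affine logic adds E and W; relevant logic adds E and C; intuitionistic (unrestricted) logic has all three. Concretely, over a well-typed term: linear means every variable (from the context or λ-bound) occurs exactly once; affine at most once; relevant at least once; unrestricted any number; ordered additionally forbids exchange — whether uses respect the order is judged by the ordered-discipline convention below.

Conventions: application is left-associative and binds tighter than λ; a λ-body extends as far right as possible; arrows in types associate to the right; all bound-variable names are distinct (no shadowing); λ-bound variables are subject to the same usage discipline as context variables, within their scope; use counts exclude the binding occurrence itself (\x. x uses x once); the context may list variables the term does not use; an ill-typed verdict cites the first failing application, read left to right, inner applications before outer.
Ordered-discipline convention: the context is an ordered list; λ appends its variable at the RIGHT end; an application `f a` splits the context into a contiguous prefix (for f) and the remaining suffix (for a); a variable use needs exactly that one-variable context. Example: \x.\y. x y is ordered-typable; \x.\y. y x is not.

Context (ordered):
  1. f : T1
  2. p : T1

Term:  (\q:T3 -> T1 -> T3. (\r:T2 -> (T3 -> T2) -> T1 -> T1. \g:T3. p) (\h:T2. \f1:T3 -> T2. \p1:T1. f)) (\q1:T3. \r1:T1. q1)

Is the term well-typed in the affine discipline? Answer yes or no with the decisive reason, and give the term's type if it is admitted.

yes — f, p, q, r, g, h, f1, p1, q1, r1: no repeats, contraction unneeded; term : T3 -> T1
counts: f ×1, p ×1, q [bound] ×0, r [bound] ×0, g [bound] ×0, h [bound] ×0, f1 [bound] ×0, p1 [bound] ×0, q1 [bound] ×1, r1 [bound] ×0
left-to-right use order: p, f, q1
typing: the term checks, with type T3 -> T1
per-discipline verdicts: ordered ✗ · linear ✗ · affine ✓ · relevant ✗ · unrestricted ✓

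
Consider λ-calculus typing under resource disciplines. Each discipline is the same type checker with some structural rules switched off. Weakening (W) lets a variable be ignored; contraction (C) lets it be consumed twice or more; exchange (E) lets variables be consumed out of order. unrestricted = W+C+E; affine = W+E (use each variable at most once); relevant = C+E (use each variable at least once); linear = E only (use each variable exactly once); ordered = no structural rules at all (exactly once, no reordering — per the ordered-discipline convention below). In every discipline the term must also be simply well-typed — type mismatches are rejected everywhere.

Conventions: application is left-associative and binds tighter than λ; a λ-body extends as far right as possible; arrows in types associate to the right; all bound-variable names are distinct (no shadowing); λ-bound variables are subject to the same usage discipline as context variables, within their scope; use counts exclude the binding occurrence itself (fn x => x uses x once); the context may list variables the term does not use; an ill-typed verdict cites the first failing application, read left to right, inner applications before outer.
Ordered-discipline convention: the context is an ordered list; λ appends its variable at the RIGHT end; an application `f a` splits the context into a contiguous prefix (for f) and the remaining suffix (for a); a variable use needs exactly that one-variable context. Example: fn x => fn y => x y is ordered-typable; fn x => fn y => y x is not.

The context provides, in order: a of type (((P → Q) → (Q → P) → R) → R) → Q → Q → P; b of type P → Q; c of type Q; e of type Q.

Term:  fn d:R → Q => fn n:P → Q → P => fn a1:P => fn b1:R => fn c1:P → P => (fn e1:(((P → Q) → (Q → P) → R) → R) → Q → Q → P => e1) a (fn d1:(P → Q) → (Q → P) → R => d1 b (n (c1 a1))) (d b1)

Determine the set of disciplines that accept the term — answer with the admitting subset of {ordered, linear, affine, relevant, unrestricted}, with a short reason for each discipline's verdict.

admitting disciplines: affine, unrestricted
use counts: a=1, b=1, c=0, e=0, d (λ-bound)=1, n (λ-bound)=1, a1 (λ-bound)=1, b1 (λ-bound)=1, c1 (λ-bound)=1, e1 (λ-bound)=1, d1 (λ-bound)=1
left-to-right use order: e1, a, d1, b, n, c1, a1, d, b1
typing: the term checks, with type (R → Q) → (P → Q → P) → P → R → (P → P) → Q → P
ordered: ✗, c, e left unused
linear: ✗, c, e left unused
affine: ✓, at most one use each (a, b, c, e, d, n, a1, b1, c1, e1, d1)
relevant: ✗, c, e left unused
unrestricted: ✓, type-checks ((R → Q) → (P → Q → P) → P → R → (P → P) → Q → P) and nothing is barred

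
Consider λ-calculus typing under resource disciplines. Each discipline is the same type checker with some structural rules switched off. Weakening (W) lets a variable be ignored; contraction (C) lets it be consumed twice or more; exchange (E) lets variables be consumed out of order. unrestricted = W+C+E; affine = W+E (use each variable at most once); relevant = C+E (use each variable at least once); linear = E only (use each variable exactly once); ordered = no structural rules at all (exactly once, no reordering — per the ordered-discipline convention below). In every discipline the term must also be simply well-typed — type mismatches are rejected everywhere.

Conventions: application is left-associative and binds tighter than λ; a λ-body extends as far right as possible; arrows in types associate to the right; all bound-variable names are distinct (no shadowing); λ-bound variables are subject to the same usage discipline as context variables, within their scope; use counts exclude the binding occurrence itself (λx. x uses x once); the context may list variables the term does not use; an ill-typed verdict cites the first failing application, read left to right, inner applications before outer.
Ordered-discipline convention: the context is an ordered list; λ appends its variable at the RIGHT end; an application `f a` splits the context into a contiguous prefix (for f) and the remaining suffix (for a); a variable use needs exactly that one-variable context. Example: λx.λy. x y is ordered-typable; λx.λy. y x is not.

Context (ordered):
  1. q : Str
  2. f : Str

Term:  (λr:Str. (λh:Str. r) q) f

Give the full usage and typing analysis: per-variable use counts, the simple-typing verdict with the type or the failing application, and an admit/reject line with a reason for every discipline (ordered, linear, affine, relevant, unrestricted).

counts: q=1; f=1; r (λ-bound)=1; h (λ-bound)=0
uses in reading order: r, q, f
typing: the term checks, with type Str
ordered ✗ (needs weakening: h unused)
linear ✗ (needs weakening: h unused)
affine ✓ (no duplicate uses among q, f, r, h)
relevant ✗ (needs weakening: h unused)
unrestricted ✓ (simply typable at Str; W, C, E all held)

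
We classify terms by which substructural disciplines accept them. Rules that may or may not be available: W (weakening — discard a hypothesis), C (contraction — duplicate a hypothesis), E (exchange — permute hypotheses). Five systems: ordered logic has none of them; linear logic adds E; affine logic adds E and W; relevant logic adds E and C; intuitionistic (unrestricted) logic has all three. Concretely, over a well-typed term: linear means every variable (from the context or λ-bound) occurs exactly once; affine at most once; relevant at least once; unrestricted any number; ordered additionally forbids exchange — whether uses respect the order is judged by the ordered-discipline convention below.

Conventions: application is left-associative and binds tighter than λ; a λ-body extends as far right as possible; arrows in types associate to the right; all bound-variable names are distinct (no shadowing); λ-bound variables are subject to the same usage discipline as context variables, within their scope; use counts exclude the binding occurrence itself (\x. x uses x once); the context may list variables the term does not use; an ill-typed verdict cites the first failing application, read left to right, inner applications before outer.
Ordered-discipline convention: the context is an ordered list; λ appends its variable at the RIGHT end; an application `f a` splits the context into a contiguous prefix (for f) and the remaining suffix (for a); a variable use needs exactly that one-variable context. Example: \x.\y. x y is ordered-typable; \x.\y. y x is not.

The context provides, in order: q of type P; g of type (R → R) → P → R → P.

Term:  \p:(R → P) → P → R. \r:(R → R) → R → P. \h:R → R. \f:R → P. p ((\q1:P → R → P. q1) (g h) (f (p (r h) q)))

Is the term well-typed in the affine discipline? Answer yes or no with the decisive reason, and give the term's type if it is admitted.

no — p ×2, h ×2 used more than once (contraction)
usage: q ×1; g ×1; p (bound) ×2; r (bound) ×1; h (bound) ×2; f (bound) ×1; q1 (bound) ×1
use order (left to right): p, q1, g, h, f, p, r, h, q
typing: well-typed — term : ((R → P) → P → R) → ((R → R) → R → P) → (R → R) → (R → P) → P → R
all disciplines: ordered ✗; linear ✗; affine ✗; relevant ✓; unrestricted ✓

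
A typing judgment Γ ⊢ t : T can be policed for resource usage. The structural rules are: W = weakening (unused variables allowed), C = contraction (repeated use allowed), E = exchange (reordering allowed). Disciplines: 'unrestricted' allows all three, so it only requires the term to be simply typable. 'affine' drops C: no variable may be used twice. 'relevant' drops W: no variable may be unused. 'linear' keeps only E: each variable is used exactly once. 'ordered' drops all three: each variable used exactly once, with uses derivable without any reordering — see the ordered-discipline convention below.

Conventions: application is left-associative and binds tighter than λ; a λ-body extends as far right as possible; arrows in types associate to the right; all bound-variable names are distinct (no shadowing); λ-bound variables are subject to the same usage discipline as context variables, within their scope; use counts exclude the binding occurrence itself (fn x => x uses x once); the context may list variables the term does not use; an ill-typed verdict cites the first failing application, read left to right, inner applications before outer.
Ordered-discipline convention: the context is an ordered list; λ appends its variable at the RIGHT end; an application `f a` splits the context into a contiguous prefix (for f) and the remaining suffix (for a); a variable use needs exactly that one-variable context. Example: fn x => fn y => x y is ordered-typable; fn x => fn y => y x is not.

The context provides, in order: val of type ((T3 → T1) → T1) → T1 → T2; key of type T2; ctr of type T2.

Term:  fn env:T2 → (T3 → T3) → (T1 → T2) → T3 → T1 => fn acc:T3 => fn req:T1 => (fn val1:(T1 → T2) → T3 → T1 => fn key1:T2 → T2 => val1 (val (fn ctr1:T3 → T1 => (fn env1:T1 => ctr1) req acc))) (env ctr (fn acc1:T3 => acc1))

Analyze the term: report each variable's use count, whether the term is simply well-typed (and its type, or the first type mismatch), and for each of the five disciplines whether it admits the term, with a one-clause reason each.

variable uses: val=1; key=0; ctr=1; env (bound)=1; acc (bound)=1; req (bound)=1; val1 (bound)=1; key1 (bound)=0; ctr1 (bound)=1; env1 (bound)=0; acc1 (bound)=1
use order (left to right): val1, val, ctr1, req, acc, env, ctr, acc1
typing: the term checks, with type (T2 → (T3 → T3) → (T1 → T2) → T3 → T1) → T3 → T1 → (T2 → T2) → T3 → T1
ordered ✗ (unused: key, key1, env1 — weakening required)
linear ✗ (unused: key, key1, env1 — weakening required)
affine ✓ (none of val, key, ctr, env, acc, req, val1, key1, ctr1, env1, acc1 used more than once)
relevant ✗ (unused: key, key1, env1 — weakening required)
unrestricted ✓ (well-typed at (T2 → (T3 → T3) → (T1 → T2) → T3 → T1) → T3 → T1 → (T2 → T2) → T3 → T1; no restrictions here)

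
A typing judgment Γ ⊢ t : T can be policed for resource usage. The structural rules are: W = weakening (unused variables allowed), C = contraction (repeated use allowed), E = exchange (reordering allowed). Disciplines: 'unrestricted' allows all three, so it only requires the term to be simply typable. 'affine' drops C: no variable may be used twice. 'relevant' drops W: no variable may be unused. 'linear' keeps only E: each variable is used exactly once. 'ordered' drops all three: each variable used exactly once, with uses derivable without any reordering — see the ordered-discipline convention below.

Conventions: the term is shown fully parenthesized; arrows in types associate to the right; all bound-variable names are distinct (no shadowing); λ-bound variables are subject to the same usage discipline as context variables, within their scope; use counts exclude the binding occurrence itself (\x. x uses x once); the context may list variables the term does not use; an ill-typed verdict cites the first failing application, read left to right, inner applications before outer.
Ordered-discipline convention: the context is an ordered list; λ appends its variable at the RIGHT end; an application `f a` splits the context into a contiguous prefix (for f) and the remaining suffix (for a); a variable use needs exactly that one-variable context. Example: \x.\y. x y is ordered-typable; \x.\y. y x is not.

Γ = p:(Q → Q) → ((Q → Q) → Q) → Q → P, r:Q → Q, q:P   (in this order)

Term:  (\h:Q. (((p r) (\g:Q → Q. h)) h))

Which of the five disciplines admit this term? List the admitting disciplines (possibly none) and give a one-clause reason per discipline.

admitting disciplines: unrestricted
variable uses: p: 1; r: 1; q: 0; h [bound]: 2; g [bound]: 0
order of uses: p, r, h, h
typing: well-typed at Q → P
ordered: ✗ — uses contraction: h ×2; unused: q, g — weakening required
linear: ✗ — uses contraction: h ×2; unused: q, g — weakening required
affine: ✗ — uses contraction: h ×2
relevant: ✗ — unused: q, g — weakening required
unrestricted: ✓ — well-typed at Q → P; no restrictions here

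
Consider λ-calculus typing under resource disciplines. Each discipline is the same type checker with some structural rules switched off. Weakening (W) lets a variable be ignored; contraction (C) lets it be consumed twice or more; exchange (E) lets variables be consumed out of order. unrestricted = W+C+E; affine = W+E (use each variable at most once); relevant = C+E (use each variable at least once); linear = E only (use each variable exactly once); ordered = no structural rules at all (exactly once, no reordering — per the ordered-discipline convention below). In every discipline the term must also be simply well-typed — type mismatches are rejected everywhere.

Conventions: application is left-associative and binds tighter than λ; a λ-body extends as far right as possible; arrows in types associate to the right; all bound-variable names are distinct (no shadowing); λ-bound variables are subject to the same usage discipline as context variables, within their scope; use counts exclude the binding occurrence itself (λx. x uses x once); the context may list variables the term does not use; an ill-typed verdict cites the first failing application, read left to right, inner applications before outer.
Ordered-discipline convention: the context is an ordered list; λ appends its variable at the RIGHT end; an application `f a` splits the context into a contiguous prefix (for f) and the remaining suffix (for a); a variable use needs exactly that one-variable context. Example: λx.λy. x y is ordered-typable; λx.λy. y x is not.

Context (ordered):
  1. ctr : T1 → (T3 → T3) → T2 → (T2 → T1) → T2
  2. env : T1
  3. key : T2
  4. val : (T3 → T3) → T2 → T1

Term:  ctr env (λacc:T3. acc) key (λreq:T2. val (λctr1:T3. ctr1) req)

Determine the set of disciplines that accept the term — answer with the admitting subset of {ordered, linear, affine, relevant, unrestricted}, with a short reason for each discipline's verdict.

admitted in: ordered, linear, affine, relevant, unrestricted
counts: ctr ×1, env ×1, key ×1, val ×1, acc [bound] ×1, req [bound] ×1, ctr1 [bound] ×1
use order (left to right): ctr, env, acc, key, val, ctr1, req
typing: ✓ — T2
ordered ✓ (single-use (ctr, env, key, val, acc, req, ctr1), ordered derivation ok)
linear ✓ (exactly-once usage across ctr, env, key, val, acc, req, ctr1)
affine ✓ (ctr, env, key, val, acc, req, ctr1: no repeats, contraction unneeded)
relevant ✓ (none of ctr, env, key, val, acc, req, ctr1 goes unused)
unrestricted ✓ (typability at T2 is all that's needed)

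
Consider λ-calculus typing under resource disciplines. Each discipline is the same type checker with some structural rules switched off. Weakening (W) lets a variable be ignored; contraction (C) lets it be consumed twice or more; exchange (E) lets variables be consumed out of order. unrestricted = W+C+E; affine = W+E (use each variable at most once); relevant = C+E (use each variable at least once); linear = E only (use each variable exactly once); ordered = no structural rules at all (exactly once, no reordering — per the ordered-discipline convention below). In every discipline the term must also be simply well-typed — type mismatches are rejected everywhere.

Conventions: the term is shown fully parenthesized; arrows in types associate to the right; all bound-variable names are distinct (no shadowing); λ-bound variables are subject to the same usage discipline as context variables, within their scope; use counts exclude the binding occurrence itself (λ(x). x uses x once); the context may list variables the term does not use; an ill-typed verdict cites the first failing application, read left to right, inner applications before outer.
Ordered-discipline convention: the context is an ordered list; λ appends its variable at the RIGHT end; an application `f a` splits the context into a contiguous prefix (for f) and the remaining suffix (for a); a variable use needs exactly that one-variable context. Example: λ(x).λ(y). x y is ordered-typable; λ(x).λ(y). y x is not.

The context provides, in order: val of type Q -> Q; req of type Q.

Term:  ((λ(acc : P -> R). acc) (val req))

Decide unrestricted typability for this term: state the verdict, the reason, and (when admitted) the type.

no — fails simple typing
variable uses: val=1; req=1; acc (λ-bound)=1
left-to-right use order: acc, val, req
typing: ill-typed: an application expects P -> R but receives Q
all disciplines: ordered ✗; linear ✗; affine ✗; relevant ✗; unrestricted ✗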